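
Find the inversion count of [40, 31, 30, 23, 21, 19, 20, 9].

Count, for each position, how many later elements it exceeds:
40: 7
31: 6
30: 5
23: 4
21: 3
19: 1
20: 1
9: 0
Sum: 7 + 6 + 5 + 4 + 3 + 1 + 1 + 0 = 27

27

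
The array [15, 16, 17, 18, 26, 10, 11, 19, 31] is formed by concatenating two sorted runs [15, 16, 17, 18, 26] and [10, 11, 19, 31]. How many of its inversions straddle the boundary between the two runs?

11

For each element r of the right run, count left-run elements greater than r:
r = 10: 15, 16, 17, 18, 26 → 5
r = 11: 15, 16, 17, 18, 26 → 5
r = 19: 26 → 1
r = 31: none → 0
Cross-inversions: 5 + 5 + 1 + 0 = 11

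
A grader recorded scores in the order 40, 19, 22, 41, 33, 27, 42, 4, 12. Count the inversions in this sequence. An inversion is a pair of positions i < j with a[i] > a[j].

Count, for each position, how many later elements it exceeds:
40 → 19, 22, 33, 27, 4, 12 → 6
19 → 4, 12 → 2
22 → 4, 12 → 2
41 → 33, 27, 4, 12 → 4
33 → 27, 4, 12 → 3
27 → 4, 12 → 2
42 → 4, 12 → 2
4 → none → 0
12 → none → 0
Sum: 6 + 2 + 2 + 4 + 3 + 2 + 2 + 0 + 0 = 21

21 out-of-order pairs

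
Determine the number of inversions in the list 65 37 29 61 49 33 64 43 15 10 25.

40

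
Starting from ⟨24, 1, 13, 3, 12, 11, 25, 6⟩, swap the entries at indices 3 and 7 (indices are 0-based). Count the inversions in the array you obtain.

Positions 3 and 7 hold 3 and 6; after swapping, the array is [24, 1, 13, 6, 12, 11, 25, 3].
For each element, count later entries that are smaller:
24 → 1, 13, 6, 12, 11, 3 → 6
1 → none → 0
13 → 6, 12, 11, 3 → 4
6 → 3 → 1
12 → 11, 3 → 2
11 → 3 → 1
25 → 3 → 1
3 → none → 0
Sum: 6 + 0 + 4 + 1 + 2 + 1 + 1 + 0 = 15

There are 15 inversions.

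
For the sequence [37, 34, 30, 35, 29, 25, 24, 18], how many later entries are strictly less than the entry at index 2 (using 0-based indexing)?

4 such elements

The element at index 2 is 30.
Elements after it: 35, 29, 25, 24, 18
Those smaller than 30: 29, 25, 24, 18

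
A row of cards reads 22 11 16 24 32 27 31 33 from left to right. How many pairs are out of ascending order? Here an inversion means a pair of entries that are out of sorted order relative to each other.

4

For each element, count later entries that are smaller:
22 → 11, 16 → 2
11 → none → 0
16 → none → 0
24 → none → 0
32 → 27, 31 → 2
27 → none → 0
31 → none → 0
33 → none → 0
Sum: 2 + 0 + 0 + 0 + 2 + 0 + 0 + 0 = 4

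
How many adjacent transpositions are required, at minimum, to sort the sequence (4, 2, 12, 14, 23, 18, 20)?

Swaps: 3

The minimum number of adjacent swaps to sort an array equals its inversion count, since every such swap removes exactly one inversion.
Count inversions — for each element, later elements that are smaller:
4: 2 → 1
2: none → 0
12: none → 0
14: none → 0
23: 18, 20 → 2
18: none → 0
20: none → 0
Total inversions: 1 + 0 + 0 + 0 + 2 + 0 + 0 = 3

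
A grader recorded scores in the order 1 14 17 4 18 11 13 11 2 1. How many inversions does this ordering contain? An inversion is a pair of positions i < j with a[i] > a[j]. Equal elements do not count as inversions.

For each element, count later entries that are smaller:
1 → none → 0
14 → 4, 11, 13, 11, 2, 1 → 6
17 → 4, 11, 13, 11, 2, 1 → 6
4 → 2, 1 → 2
18 → 11, 13, 11, 2, 1 → 5
11 → 2, 1 → 2
13 → 11, 2, 1 → 3
11 → 2, 1 → 2
2 → 1 → 1
1 → none → 0
Sum: 0 + 6 + 6 + 2 + 5 + 2 + 3 + 2 + 1 + 0 = 27

There are 27 inversions.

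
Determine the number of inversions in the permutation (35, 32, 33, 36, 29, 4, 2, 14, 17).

For each element, count later entries that are smaller:
35 → 32, 33, 29, 4, 2, 14, 17 → 7
32 → 29, 4, 2, 14, 17 → 5
33 → 29, 4, 2, 14, 17 → 5
36 → 29, 4, 2, 14, 17 → 5
29 → 4, 2, 14, 17 → 4
4 → 2 → 1
2 → none → 0
14 → none → 0
17 → none → 0
Sum: 7 + 5 + 5 + 5 + 4 + 1 + 0 + 0 + 0 = 27

Inversions: 27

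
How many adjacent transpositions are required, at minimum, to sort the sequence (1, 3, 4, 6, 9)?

0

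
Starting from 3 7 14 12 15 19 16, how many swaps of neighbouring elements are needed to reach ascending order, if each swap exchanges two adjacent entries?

2 swaps

The minimum number of adjacent swaps to sort an array equals its inversion count, since every such swap removes exactly one inversion.
Count inversions — for each element, later elements that are smaller:
3: none → 0
7: none → 0
14: 12 → 1
12: none → 0
15: none → 0
19: 16 → 1
16: none → 0
Total inversions: 0 + 0 + 1 + 0 + 0 + 1 + 0 = 2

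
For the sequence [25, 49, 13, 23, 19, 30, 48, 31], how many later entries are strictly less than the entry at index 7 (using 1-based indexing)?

The element at index 7 is 48.
Elements after it: 31
Those smaller than 48: 31

1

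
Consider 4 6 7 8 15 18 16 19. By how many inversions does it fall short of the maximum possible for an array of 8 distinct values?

27 inversions short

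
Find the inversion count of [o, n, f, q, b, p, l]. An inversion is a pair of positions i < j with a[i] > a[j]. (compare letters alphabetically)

Inversion pairs (indices are 0-based):
(0,1): o > n
(0,2): o > f
(0,4): o > b
(0,6): o > l
(1,2): n > f
(1,4): n > b
(1,6): n > l
(2,4): f > b
(3,4): q > b
(3,5): q > p
(3,6): q > l
(5,6): p > l
That's 12 pairs.

12 inversions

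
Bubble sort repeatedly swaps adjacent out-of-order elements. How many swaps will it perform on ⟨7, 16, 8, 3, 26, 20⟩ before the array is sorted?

The minimum number of adjacent swaps to sort an array equals its inversion count, since every such swap removes exactly one inversion.
Count inversions — for each element, later elements that are smaller:
7: 3 → 1
16: 8, 3 → 2
8: 3 → 1
3: none → 0
26: 20 → 1
20: none → 0
Total inversions: 1 + 2 + 1 + 0 + 1 + 0 = 5

5 adjacent swaps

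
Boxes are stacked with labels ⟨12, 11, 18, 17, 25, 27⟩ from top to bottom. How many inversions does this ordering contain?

2 inversions

Out-of-order index pairs (0-indexed):
(0,1): 12 > 11
(2,3): 18 > 17
That's 2 pairs.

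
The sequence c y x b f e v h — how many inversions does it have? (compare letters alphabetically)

14

Element-by-element contributions:
c: 1
y: 6
x: 5
b: 0
f: 1
e: 0
v: 1
h: 0
Sum: 1 + 6 + 5 + 0 + 1 + 0 + 1 + 0 = 14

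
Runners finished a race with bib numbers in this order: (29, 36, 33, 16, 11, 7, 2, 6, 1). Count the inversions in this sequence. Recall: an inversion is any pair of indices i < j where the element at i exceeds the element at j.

Element-by-element contributions:
29 → 16, 11, 7, 2, 6, 1 → 6
36 → 33, 16, 11, 7, 2, 6, 1 → 7
33 → 16, 11, 7, 2, 6, 1 → 6
16 → 11, 7, 2, 6, 1 → 5
11 → 7, 2, 6, 1 → 4
7 → 2, 6, 1 → 3
2 → 1 → 1
6 → 1 → 1
1 → none → 0
Sum: 6 + 7 + 6 + 5 + 4 + 3 + 1 + 1 + 0 = 33

33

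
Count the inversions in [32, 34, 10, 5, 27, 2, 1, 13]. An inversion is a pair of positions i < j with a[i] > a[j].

There are 21 inversions.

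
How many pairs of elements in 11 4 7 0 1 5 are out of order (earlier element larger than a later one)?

Sweep left to right; for each value list the smaller values that follow it:
11 → 4, 7, 0, 1, 5 → 5
4 → 0, 1 → 2
7 → 0, 1, 5 → 3
0 → none → 0
1 → none → 0
5 → none → 0
Sum: 5 + 2 + 3 + 0 + 0 + 0 = 10

There are 10 out-of-order pairs.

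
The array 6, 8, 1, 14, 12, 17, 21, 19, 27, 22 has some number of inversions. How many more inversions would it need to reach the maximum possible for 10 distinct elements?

Maximum inversions for 10 distinct elements is C(10, 2) = 10·9/2 = 45.
Current inversions — for each element, count later smaller elements:
6: 1
8: 1
1: 0
14: 1
12: 0
17: 0
21: 1
19: 0
27: 1
22: 0
Current total: 1 + 1 + 0 + 1 + 0 + 0 + 1 + 0 + 1 + 0 = 5
Shortfall: 45 − 5 = 40

40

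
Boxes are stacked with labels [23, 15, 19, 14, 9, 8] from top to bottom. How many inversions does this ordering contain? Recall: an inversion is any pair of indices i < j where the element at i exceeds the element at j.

For each element, count later entries that are smaller:
23 → 15, 19, 14, 9, 8 → 5
15 → 14, 9, 8 → 3
19 → 14, 9, 8 → 3
14 → 9, 8 → 2
9 → 8 → 1
8 → none → 0
Sum: 5 + 3 + 3 + 2 + 1 + 0 = 14

14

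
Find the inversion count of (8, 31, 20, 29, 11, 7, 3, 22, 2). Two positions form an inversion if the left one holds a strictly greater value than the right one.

26

Sweep left to right; for each value list the smaller values that follow it:
8: 3
31: 7
20: 4
29: 5
11: 3
7: 2
3: 1
22: 1
2: 0
Sum: 3 + 7 + 4 + 5 + 3 + 2 + 1 + 1 + 0 = 26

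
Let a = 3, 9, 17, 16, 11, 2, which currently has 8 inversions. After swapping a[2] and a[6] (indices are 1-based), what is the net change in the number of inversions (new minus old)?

-1

Positions 2 and 6 hold 9 and 2; after swapping, the array is [3, 2, 17, 16, 11, 9].
Count, for each position, how many later elements it exceeds:
3: 1
2: 0
17: 3
16: 2
11: 1
9: 0
Sum: 1 + 0 + 3 + 2 + 1 + 0 = 7
Change: 7 − 8 = -1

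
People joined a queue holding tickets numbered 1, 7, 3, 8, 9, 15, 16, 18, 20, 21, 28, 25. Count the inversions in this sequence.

Sweep left to right; for each value list the smaller values that follow it:
1: 0
7: 1
3: 0
8: 0
9: 0
15: 0
16: 0
18: 0
20: 0
21: 0
28: 1
25: 0
Sum: 0 + 1 + 0 + 0 + 0 + 0 + 0 + 0 + 0 + 0 + 1 + 0 = 2

2 inversions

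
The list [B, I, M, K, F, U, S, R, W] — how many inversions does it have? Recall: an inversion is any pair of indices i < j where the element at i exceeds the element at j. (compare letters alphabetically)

7

Element-by-element contributions:
B: 0
I: 1
M: 2
K: 1
F: 0
U: 2
S: 1
R: 0
W: 0
Sum: 0 + 1 + 2 + 1 + 0 + 2 + 1 + 0 + 0 = 7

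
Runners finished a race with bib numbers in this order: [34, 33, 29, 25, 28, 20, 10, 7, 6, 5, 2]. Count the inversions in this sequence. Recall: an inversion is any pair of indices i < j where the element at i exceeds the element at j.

54 inversions

Count, for each position, how many later elements it exceeds:
34: 10
33: 9
29: 8
25: 6
28: 6
20: 5
10: 4
7: 3
6: 2
5: 1
2: 0
Sum: 10 + 9 + 8 + 6 + 6 + 5 + 4 + 3 + 2 + 1 + 0 = 54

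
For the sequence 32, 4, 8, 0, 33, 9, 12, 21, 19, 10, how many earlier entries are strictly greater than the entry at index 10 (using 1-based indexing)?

5

The element at index 10 is 10.
Elements before it: 32, 4, 8, 0, 33, 9, 12, 21, 19
Those larger than 10: 32, 33, 12, 21, 19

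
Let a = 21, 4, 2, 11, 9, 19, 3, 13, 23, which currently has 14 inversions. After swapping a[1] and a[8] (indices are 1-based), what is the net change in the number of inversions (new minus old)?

-3

Positions 1 and 8 hold 21 and 13; after swapping, the array is [13, 4, 2, 11, 9, 19, 3, 21, 23].
Sweep left to right; for each value list the smaller values that follow it:
13 → 4, 2, 11, 9, 3 → 5
4 → 2, 3 → 2
2 → none → 0
11 → 9, 3 → 2
9 → 3 → 1
19 → 3 → 1
3 → none → 0
21 → none → 0
23 → none → 0
Sum: 5 + 2 + 0 + 2 + 1 + 1 + 0 + 0 + 0 = 11
Change: 11 − 14 = -3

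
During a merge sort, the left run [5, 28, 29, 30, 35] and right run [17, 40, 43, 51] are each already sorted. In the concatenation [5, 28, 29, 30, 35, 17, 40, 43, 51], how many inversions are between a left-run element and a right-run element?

There are 4 split inversions.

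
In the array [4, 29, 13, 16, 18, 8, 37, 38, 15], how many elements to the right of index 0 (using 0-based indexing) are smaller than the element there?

0 such elements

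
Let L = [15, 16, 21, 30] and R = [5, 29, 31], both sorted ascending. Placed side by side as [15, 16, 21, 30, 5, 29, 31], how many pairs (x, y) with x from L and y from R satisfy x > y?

5

Count, for every r in R, how many entries of L exceed r:
r = 5: 15, 16, 21, 30 → 4
r = 29: 30 → 1
r = 31: none → 0
Cross-inversions: 4 + 1 + 0 = 5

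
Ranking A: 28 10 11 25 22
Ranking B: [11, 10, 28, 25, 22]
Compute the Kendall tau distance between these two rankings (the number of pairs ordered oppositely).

3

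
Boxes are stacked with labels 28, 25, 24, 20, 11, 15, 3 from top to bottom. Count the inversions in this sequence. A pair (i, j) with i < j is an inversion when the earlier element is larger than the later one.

Inversions: 20

Element-by-element contributions:
28 → 25, 24, 20, 11, 15, 3 → 6
25 → 24, 20, 11, 15, 3 → 5
24 → 20, 11, 15, 3 → 4
20 → 11, 15, 3 → 3
11 → 3 → 1
15 → 3 → 1
3 → none → 0
Sum: 6 + 5 + 4 + 3 + 1 + 1 + 0 = 20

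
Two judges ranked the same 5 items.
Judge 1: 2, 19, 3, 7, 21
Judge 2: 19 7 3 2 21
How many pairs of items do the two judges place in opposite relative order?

4 discordant pairs

Assign each item its position (1..5) in the first ordering, then rewrite the second ordering as that position sequence:
positions: 2→1, 19→2, 3→3, 7→4, 21→5
second ordering as positions: [2, 4, 3, 1, 5]
Discordant pairs = inversions in this position sequence.
2: 1 → 1
4: 3, 1 → 2
3: 1 → 1
1: 0
5: 0
Total: 1 + 2 + 1 + 0 + 0 = 4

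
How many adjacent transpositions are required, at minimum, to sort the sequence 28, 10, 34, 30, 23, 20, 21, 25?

16

Minimum adjacent swaps = number of inversions (each swap of adjacent out-of-order elements removes one inversion and no swap can remove more).
Count inversions — for each element, later elements that are smaller:
28: 10, 23, 20, 21, 25 → 5
10: none → 0
34: 30, 23, 20, 21, 25 → 5
30: 23, 20, 21, 25 → 4
23: 20, 21 → 2
20: none → 0
21: none → 0
25: none → 0
Total inversions: 5 + 0 + 5 + 4 + 2 + 0 + 0 + 0 = 16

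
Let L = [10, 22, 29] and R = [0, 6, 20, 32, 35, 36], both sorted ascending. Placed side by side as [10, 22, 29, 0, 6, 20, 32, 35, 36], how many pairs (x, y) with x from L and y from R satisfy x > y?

8

Take each right-half value and tally the left-half values above it:
r = 0: 10, 22, 29 → 3
r = 6: 10, 22, 29 → 3
r = 20: 22, 29 → 2
r = 32: none → 0
r = 35: none → 0
r = 36: none → 0
Cross-inversions: 3 + 3 + 2 + 0 + 0 + 0 = 8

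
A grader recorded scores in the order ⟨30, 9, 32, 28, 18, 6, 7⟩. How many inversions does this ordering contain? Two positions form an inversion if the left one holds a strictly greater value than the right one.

For each element, count later entries that are smaller:
30 → 9, 28, 18, 6, 7 → 5
9 → 6, 7 → 2
32 → 28, 18, 6, 7 → 4
28 → 18, 6, 7 → 3
18 → 6, 7 → 2
6 → none → 0
7 → none → 0
Sum: 5 + 2 + 4 + 3 + 2 + 0 + 0 = 16

16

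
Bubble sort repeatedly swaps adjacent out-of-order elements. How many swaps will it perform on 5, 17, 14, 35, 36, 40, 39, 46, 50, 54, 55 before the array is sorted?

The minimum number of adjacent swaps to sort an array equals its inversion count, since every such swap removes exactly one inversion.
Count inversions — for each element, later elements that are smaller:
5: none → 0
17: 14 → 1
14: none → 0
35: none → 0
36: none → 0
40: 39 → 1
39: none → 0
46: none → 0
50: none → 0
54: none → 0
55: none → 0
Total inversions: 0 + 1 + 0 + 0 + 0 + 1 + 0 + 0 + 0 + 0 + 0 = 2

2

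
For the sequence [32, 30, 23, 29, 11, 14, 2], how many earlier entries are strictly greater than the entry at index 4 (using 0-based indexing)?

The element at index 4 is 11.
Elements before it: 32, 30, 23, 29
Those larger than 11: 32, 30, 23, 29

4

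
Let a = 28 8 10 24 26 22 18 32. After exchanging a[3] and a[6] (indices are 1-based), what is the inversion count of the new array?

12

Positions 3 and 6 hold 10 and 22; after swapping, the array is [28, 8, 22, 24, 26, 10, 18, 32].
Element-by-element contributions:
28: 6
8: 0
22: 2
24: 2
26: 2
10: 0
18: 0
32: 0
Sum: 6 + 0 + 2 + 2 + 2 + 0 + 0 + 0 = 12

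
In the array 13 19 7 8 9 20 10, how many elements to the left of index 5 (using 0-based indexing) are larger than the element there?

The element at index 5 is 20.
Elements before it: 13, 19, 7, 8, 9
None of them are larger than 20.

0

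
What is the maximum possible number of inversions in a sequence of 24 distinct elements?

A reversed (strictly descending) arrangement makes every pair an inversion, giving C(24, 2) inversions.
C(24, 2) = 24·23/2 = 276

276 inversions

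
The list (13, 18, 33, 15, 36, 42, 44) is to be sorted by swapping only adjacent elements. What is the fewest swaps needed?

The minimum number of adjacent swaps to sort an array equals its inversion count, since every such swap removes exactly one inversion.
Count inversions — for each element, later elements that are smaller:
13: none → 0
18: 15 → 1
33: 15 → 1
15: none → 0
36: none → 0
42: none → 0
44: none → 0
Total inversions: 0 + 1 + 1 + 0 + 0 + 0 + 0 = 2

2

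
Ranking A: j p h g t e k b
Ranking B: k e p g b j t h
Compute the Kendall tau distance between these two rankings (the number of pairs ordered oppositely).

Assign each item its position (1..8) in the first ordering, then rewrite the second ordering as that position sequence:
positions: j→1, p→2, h→3, g→4, t→5, e→6, k→7, b→8
second ordering as positions: [7, 6, 2, 4, 8, 1, 5, 3]
Discordant pairs = inversions in this position sequence.
7: 6, 2, 4, 1, 5, 3 → 6
6: 2, 4, 1, 5, 3 → 5
2: 1 → 1
4: 1, 3 → 2
8: 1, 5, 3 → 3
1: 0
5: 3 → 1
3: 0
Total: 6 + 5 + 1 + 2 + 3 + 0 + 1 + 0 = 18

18 discordant pairs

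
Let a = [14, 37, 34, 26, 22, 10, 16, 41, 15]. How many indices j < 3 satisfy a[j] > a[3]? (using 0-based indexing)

The element at index 3 is 26.
Elements before it: 14, 37, 34
Those larger than 26: 37, 34

2 such elements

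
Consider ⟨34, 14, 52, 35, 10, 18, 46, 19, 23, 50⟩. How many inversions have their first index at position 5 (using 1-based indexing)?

0

The element at index 5 is 10.
Elements after it: 18, 46, 19, 23, 50
None of them are smaller than 10.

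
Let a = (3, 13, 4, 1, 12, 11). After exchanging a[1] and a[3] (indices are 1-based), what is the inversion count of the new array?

8 inversions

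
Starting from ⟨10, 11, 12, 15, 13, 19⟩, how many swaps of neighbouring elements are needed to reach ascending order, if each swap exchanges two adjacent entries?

Adjacent swaps: 1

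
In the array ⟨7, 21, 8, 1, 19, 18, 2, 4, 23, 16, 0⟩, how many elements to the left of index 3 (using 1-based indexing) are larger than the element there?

1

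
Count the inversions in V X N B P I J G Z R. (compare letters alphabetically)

24

For each element, count later entries that are smaller:
V → N, B, P, I, J, G, R → 7
X → N, B, P, I, J, G, R → 7
N → B, I, J, G → 4
B → none → 0
P → I, J, G → 3
I → G → 1
J → G → 1
G → none → 0
Z → R → 1
R → none → 0
Sum: 7 + 7 + 4 + 0 + 3 + 1 + 1 + 0 + 1 + 0 = 24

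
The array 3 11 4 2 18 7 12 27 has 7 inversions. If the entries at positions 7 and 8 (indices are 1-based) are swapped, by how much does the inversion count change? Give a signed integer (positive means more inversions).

Positions 7 and 8 hold 12 and 27; after swapping, the array is [3, 11, 4, 2, 18, 7, 27, 12].
Element-by-element contributions:
3 → 2 → 1
11 → 4, 2, 7 → 3
4 → 2 → 1
2 → none → 0
18 → 7, 12 → 2
7 → none → 0
27 → 12 → 1
12 → none → 0
Sum: 1 + 3 + 1 + 0 + 2 + 0 + 1 + 0 = 8
Change: 8 − 7 = +1

+1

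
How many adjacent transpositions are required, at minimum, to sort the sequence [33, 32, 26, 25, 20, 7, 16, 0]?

The minimum number of adjacent swaps to sort an array equals its inversion count, since every such swap removes exactly one inversion.
Count inversions — for each element, later elements that are smaller:
33: 32, 26, 25, 20, 7, 16, 0 → 7
32: 26, 25, 20, 7, 16, 0 → 6
26: 25, 20, 7, 16, 0 → 5
25: 20, 7, 16, 0 → 4
20: 7, 16, 0 → 3
7: 0 → 1
16: 0 → 1
0: none → 0
Total inversions: 7 + 6 + 5 + 4 + 3 + 1 + 1 + 0 = 27

27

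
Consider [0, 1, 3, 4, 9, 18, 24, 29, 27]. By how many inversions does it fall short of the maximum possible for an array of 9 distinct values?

Maximum inversions for 9 distinct elements is C(9, 2) = 9·8/2 = 36.
Current inversions — for each element, count later smaller elements:
0: 0
1: 0
3: 0
4: 0
9: 0
18: 0
24: 0
29: 1
27: 0
Current total: 0 + 0 + 0 + 0 + 0 + 0 + 0 + 1 + 0 = 1
Shortfall: 36 − 1 = 35

35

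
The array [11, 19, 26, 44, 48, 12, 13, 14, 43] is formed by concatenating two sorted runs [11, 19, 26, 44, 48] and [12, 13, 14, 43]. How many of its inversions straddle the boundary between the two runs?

Take each right-half value and tally the left-half values above it:
r = 12: 19, 26, 44, 48 → 4
r = 13: 19, 26, 44, 48 → 4
r = 14: 19, 26, 44, 48 → 4
r = 43: 44, 48 → 2
Cross-inversions: 4 + 4 + 4 + 2 = 14

14 split inversions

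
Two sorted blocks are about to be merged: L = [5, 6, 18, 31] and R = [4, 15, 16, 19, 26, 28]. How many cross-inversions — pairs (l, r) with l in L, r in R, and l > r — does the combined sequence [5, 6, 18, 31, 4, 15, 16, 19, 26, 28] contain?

Count, for every r in R, how many entries of L exceed r:
r = 4: 5, 6, 18, 31 → 4
r = 15: 18, 31 → 2
r = 16: 18, 31 → 2
r = 19: 31 → 1
r = 26: 31 → 1
r = 28: 31 → 1
Cross-inversions: 4 + 2 + 2 + 1 + 1 + 1 = 11

11 cross-inversions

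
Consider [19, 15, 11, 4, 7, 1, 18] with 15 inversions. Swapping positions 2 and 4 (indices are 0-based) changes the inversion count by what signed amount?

-1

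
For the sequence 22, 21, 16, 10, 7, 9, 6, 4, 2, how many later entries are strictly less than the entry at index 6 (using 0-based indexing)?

2

The element at index 6 is 6.
Elements after it: 4, 2
Those smaller than 6: 4, 2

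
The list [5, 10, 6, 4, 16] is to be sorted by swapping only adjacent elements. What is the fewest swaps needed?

There are 4 adjacent swaps.

Minimum adjacent swaps = number of inversions (each swap of adjacent out-of-order elements removes one inversion and no swap can remove more).
Count inversions — for each element, later elements that are smaller:
5: 4 → 1
10: 6, 4 → 2
6: 4 → 1
4: none → 0
16: none → 0
Total inversions: 1 + 2 + 1 + 0 + 0 = 4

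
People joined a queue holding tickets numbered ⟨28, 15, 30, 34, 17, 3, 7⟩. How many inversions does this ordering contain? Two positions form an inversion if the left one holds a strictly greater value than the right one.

14 inversions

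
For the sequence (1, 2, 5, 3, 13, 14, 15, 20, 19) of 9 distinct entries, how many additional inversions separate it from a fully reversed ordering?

34 inversions short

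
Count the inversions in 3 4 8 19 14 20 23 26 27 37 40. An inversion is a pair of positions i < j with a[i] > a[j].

Count, for each position, how many later elements it exceeds:
3: 0
4: 0
8: 0
19: 1
14: 0
20: 0
23: 0
26: 0
27: 0
37: 0
40: 0
Sum: 0 + 0 + 0 + 1 + 0 + 0 + 0 + 0 + 0 + 0 + 0 = 1

1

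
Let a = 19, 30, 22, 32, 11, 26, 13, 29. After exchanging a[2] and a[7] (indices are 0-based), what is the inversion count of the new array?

Inversions: 17

Positions 2 and 7 hold 22 and 29; after swapping, the array is [19, 30, 29, 32, 11, 26, 13, 22].
Count, for each position, how many later elements it exceeds:
19: 2
30: 5
29: 4
32: 4
11: 0
26: 2
13: 0
22: 0
Sum: 2 + 5 + 4 + 4 + 0 + 2 + 0 + 0 = 17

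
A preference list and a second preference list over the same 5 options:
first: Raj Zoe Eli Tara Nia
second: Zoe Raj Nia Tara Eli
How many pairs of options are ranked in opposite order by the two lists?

Assign each item its position (1..5) in the first ordering, then rewrite the second ordering as that position sequence:
positions: Raj→1, Zoe→2, Eli→3, Tara→4, Nia→5
second ordering as positions: [2, 1, 5, 4, 3]
Discordant pairs = inversions in this position sequence.
2: 1 → 1
1: 0
5: 4, 3 → 2
4: 3 → 1
3: 0
Total: 1 + 0 + 2 + 1 + 0 = 4

4 pairs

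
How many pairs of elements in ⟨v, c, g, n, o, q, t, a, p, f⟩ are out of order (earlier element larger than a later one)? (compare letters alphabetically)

23

For each element, count later entries that are smaller:
v → c, g, n, o, q, t, a, p, f → 9
c → a → 1
g → a, f → 2
n → a, f → 2
o → a, f → 2
q → a, p, f → 3
t → a, p, f → 3
a → none → 0
p → f → 1
f → none → 0
Sum: 9 + 1 + 2 + 2 + 2 + 3 + 3 + 0 + 1 + 0 = 23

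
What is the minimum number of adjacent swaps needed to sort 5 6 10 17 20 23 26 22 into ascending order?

2 swaps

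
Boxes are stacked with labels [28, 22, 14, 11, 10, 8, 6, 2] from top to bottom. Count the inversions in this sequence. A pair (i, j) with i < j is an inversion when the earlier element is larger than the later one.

28 inversions

Sweep left to right; for each value list the smaller values that follow it:
28 → 22, 14, 11, 10, 8, 6, 2 → 7
22 → 14, 11, 10, 8, 6, 2 → 6
14 → 11, 10, 8, 6, 2 → 5
11 → 10, 8, 6, 2 → 4
10 → 8, 6, 2 → 3
8 → 6, 2 → 2
6 → 2 → 1
2 → none → 0
Sum: 7 + 6 + 5 + 4 + 3 + 2 + 1 + 0 = 28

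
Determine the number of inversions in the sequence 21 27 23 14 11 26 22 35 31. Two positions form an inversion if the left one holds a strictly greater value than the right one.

13 inversions

Count, for each position, how many later elements it exceeds:
21 → 14, 11 → 2
27 → 23, 14, 11, 26, 22 → 5
23 → 14, 11, 22 → 3
14 → 11 → 1
11 → none → 0
26 → 22 → 1
22 → none → 0
35 → 31 → 1
31 → none → 0
Sum: 2 + 5 + 3 + 1 + 0 + 1 + 0 + 1 + 0 = 13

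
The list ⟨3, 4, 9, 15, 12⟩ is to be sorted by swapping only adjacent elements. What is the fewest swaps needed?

The minimum number of adjacent swaps to sort an array equals its inversion count, since every such swap removes exactly one inversion.
Count inversions — for each element, later elements that are smaller:
3: none → 0
4: none → 0
9: none → 0
15: 12 → 1
12: none → 0
Total inversions: 0 + 0 + 0 + 1 + 0 = 1

There is 1 adjacent swap.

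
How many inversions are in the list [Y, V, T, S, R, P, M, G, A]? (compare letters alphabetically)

36

Element-by-element contributions:
Y → V, T, S, R, P, M, G, A → 8
V → T, S, R, P, M, G, A → 7
T → S, R, P, M, G, A → 6
S → R, P, M, G, A → 5
R → P, M, G, A → 4
P → M, G, A → 3
M → G, A → 2
G → A → 1
A → none → 0
Sum: 8 + 7 + 6 + 5 + 4 + 3 + 2 + 1 + 0 = 36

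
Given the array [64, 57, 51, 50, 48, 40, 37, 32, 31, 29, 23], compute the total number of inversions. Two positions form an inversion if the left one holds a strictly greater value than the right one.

55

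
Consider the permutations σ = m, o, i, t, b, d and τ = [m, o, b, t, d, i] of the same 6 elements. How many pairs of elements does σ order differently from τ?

Assign each item its position (1..6) in the first ordering, then rewrite the second ordering as that position sequence:
positions: m→1, o→2, i→3, t→4, b→5, d→6
second ordering as positions: [1, 2, 5, 4, 6, 3]
Discordant pairs = inversions in this position sequence.
1: 0
2: 0
5: 4, 3 → 2
4: 3 → 1
6: 3 → 1
3: 0
Total: 0 + 0 + 2 + 1 + 1 + 0 = 4

4 discordant pairs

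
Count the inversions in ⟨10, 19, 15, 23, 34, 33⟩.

Inversion pairs (indices are 1-based):
(2,3): 19 > 15
(5,6): 34 > 33
That's 2 pairs.

There are 2 inversions.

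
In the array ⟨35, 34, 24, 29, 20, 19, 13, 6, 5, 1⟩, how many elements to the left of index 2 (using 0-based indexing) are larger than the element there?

The element at index 2 is 24.
Elements before it: 35, 34
Those larger than 24: 35, 34

2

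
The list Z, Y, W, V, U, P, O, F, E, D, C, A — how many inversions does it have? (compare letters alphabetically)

Count, for each position, how many later elements it exceeds:
Z → Y, W, V, U, P, O, F, E, D, C, A → 11
Y → W, V, U, P, O, F, E, D, C, A → 10
W → V, U, P, O, F, E, D, C, A → 9
V → U, P, O, F, E, D, C, A → 8
U → P, O, F, E, D, C, A → 7
P → O, F, E, D, C, A → 6
O → F, E, D, C, A → 5
F → E, D, C, A → 4
E → D, C, A → 3
D → C, A → 2
C → A → 1
A → none → 0
Sum: 11 + 10 + 9 + 8 + 7 + 6 + 5 + 4 + 3 + 2 + 1 + 0 = 66

66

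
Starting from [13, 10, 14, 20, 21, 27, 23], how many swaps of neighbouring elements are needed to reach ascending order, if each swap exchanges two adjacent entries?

2

Minimum adjacent swaps = number of inversions (each swap of adjacent out-of-order elements removes one inversion and no swap can remove more).
Count inversions — for each element, later elements that are smaller:
13: 10 → 1
10: none → 0
14: none → 0
20: none → 0
21: none → 0
27: 23 → 1
23: none → 0
Total inversions: 1 + 0 + 0 + 0 + 0 + 1 + 0 = 2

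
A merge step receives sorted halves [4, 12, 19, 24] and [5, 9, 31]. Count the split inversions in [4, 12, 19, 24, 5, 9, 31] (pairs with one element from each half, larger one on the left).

6

For each element r of the right run, count left-run elements greater than r:
r = 5: 12, 19, 24 → 3
r = 9: 12, 19, 24 → 3
r = 31: none → 0
Cross-inversions: 3 + 3 + 0 = 6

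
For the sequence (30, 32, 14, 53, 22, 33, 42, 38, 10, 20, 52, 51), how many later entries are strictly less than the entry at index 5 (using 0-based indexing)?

The element at index 5 is 33.
Elements after it: 42, 38, 10, 20, 52, 51
Those smaller than 33: 10, 20

2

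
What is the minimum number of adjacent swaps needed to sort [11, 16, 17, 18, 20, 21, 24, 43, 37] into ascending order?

Swaps: 1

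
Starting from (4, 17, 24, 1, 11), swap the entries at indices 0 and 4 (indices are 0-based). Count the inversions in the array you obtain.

Positions 0 and 4 hold 4 and 11; after swapping, the array is [11, 17, 24, 1, 4].
Element-by-element contributions:
11 → 1, 4 → 2
17 → 1, 4 → 2
24 → 1, 4 → 2
1 → none → 0
4 → none → 0
Sum: 2 + 2 + 2 + 0 + 0 = 6

Inversions: 6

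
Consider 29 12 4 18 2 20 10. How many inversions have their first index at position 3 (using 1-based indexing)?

The element at index 3 is 4.
Elements after it: 18, 2, 20, 10
Those smaller than 4: 2

1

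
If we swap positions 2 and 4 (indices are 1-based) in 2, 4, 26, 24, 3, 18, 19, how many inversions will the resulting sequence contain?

Inversions: 9

Positions 2 and 4 hold 4 and 24; after swapping, the array is [2, 24, 26, 4, 3, 18, 19].
Count, for each position, how many later elements it exceeds:
2: 0
24: 4
26: 4
4: 1
3: 0
18: 0
19: 0
Sum: 0 + 4 + 4 + 1 + 0 + 0 + 0 = 9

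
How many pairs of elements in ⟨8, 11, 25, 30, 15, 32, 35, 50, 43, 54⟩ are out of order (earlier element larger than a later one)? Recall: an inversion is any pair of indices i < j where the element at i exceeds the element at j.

For each element, count later entries that are smaller:
8 → none → 0
11 → none → 0
25 → 15 → 1
30 → 15 → 1
15 → none → 0
32 → none → 0
35 → none → 0
50 → 43 → 1
43 → none → 0
54 → none → 0
Sum: 0 + 0 + 1 + 1 + 0 + 0 + 0 + 1 + 0 + 0 = 3

Inversions: 3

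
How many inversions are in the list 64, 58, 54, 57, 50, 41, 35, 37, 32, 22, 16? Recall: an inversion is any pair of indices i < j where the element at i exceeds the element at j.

For each element, count later entries that are smaller:
64 → 58, 54, 57, 50, 41, 35, 37, 32, 22, 16 → 10
58 → 54, 57, 50, 41, 35, 37, 32, 22, 16 → 9
54 → 50, 41, 35, 37, 32, 22, 16 → 7
57 → 50, 41, 35, 37, 32, 22, 16 → 7
50 → 41, 35, 37, 32, 22, 16 → 6
41 → 35, 37, 32, 22, 16 → 5
35 → 32, 22, 16 → 3
37 → 32, 22, 16 → 3
32 → 22, 16 → 2
22 → 16 → 1
16 → none → 0
Sum: 10 + 9 + 7 + 7 + 6 + 5 + 3 + 3 + 2 + 1 + 0 = 53

53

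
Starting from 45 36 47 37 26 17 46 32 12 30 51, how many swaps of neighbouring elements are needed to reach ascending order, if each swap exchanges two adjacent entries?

Each adjacent swap fixes exactly one inversion, so the minimum swap count equals the number of inversions.
Count inversions — for each element, later elements that are smaller:
45: 36, 37, 26, 17, 32, 12, 30 → 7
36: 26, 17, 32, 12, 30 → 5
47: 37, 26, 17, 46, 32, 12, 30 → 7
37: 26, 17, 32, 12, 30 → 5
26: 17, 12 → 2
17: 12 → 1
46: 32, 12, 30 → 3
32: 12, 30 → 2
12: none → 0
30: none → 0
51: none → 0
Total inversions: 7 + 5 + 7 + 5 + 2 + 1 + 3 + 2 + 0 + 0 + 0 = 32

32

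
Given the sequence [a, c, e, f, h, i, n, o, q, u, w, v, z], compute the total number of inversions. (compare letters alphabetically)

Sweep left to right; for each value list the smaller values that follow it:
a → none → 0
c → none → 0
e → none → 0
f → none → 0
h → none → 0
i → none → 0
n → none → 0
o → none → 0
q → none → 0
u → none → 0
w → v → 1
v → none → 0
z → none → 0
Sum: 0 + 0 + 0 + 0 + 0 + 0 + 0 + 0 + 0 + 0 + 1 + 0 + 0 = 1

1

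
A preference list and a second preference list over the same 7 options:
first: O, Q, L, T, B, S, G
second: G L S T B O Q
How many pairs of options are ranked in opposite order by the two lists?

Assign each item its position (1..7) in the first ordering, then rewrite the second ordering as that position sequence:
positions: O→1, Q→2, L→3, T→4, B→5, S→6, G→7
second ordering as positions: [7, 3, 6, 4, 5, 1, 2]
Discordant pairs = inversions in this position sequence.
7: 3, 6, 4, 5, 1, 2 → 6
3: 1, 2 → 2
6: 4, 5, 1, 2 → 4
4: 1, 2 → 2
5: 1, 2 → 2
1: 0
2: 0
Total: 6 + 2 + 4 + 2 + 2 + 0 + 0 = 16

There are 16 pairs.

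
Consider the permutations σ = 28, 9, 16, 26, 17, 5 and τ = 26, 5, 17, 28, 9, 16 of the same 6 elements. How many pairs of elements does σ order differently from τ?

There are 10 discordant pairs.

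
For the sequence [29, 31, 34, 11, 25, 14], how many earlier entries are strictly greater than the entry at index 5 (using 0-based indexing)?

4 such elements

The element at index 5 is 14.
Elements before it: 29, 31, 34, 11, 25
Those larger than 14: 29, 31, 34, 25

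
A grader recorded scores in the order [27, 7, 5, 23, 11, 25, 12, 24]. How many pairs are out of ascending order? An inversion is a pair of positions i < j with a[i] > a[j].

For each element, count later entries that are smaller:
27: 7
7: 1
5: 0
23: 2
11: 0
25: 2
12: 0
24: 0
Sum: 7 + 1 + 0 + 2 + 0 + 2 + 0 + 0 = 12

12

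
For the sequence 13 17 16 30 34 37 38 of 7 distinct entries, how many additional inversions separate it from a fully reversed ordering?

20 inversions short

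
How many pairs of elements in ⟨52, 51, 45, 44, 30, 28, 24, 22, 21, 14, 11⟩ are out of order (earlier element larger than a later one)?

55 out-of-order pairs

Element-by-element contributions:
52 → 51, 45, 44, 30, 28, 24, 22, 21, 14, 11 → 10
51 → 45, 44, 30, 28, 24, 22, 21, 14, 11 → 9
45 → 44, 30, 28, 24, 22, 21, 14, 11 → 8
44 → 30, 28, 24, 22, 21, 14, 11 → 7
30 → 28, 24, 22, 21, 14, 11 → 6
28 → 24, 22, 21, 14, 11 → 5
24 → 22, 21, 14, 11 → 4
22 → 21, 14, 11 → 3
21 → 14, 11 → 2
14 → 11 → 1
11 → none → 0
Sum: 10 + 9 + 8 + 7 + 6 + 5 + 4 + 3 + 2 + 1 + 0 = 55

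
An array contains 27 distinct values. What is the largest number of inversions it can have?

351

A reversed (strictly descending) arrangement makes every pair an inversion, giving C(27, 2) inversions.
C(27, 2) = 27·26/2 = 351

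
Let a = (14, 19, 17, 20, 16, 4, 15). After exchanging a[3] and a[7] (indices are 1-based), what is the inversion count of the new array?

Positions 3 and 7 hold 17 and 15; after swapping, the array is [14, 19, 15, 20, 16, 4, 17].
Count, for each position, how many later elements it exceeds:
14 → 4 → 1
19 → 15, 16, 4, 17 → 4
15 → 4 → 1
20 → 16, 4, 17 → 3
16 → 4 → 1
4 → none → 0
17 → none → 0
Sum: 1 + 4 + 1 + 3 + 1 + 0 + 0 = 10

10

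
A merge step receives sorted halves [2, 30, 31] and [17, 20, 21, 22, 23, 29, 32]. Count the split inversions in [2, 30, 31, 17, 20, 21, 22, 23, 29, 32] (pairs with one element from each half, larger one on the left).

12

Take each right-half value and tally the left-half values above it:
r = 17: 30, 31 → 2
r = 20: 30, 31 → 2
r = 21: 30, 31 → 2
r = 22: 30, 31 → 2
r = 23: 30, 31 → 2
r = 29: 30, 31 → 2
r = 32: none → 0
Cross-inversions: 2 + 2 + 2 + 2 + 2 + 2 + 0 = 12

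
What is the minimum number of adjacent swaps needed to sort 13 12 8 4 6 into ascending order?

9

Minimum adjacent swaps = number of inversions (each swap of adjacent out-of-order elements removes one inversion and no swap can remove more).
Count inversions — for each element, later elements that are smaller:
13: 12, 8, 4, 6 → 4
12: 8, 4, 6 → 3
8: 4, 6 → 2
4: none → 0
6: none → 0
Total inversions: 4 + 3 + 2 + 0 + 0 = 9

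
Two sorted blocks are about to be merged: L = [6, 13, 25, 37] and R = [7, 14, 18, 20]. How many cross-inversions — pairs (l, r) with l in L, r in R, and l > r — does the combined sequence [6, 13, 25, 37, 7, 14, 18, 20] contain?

Take each right-half value and tally the left-half values above it:
r = 7: 13, 25, 37 → 3
r = 14: 25, 37 → 2
r = 18: 25, 37 → 2
r = 20: 25, 37 → 2
Cross-inversions: 3 + 2 + 2 + 2 = 9

Split inversions: 9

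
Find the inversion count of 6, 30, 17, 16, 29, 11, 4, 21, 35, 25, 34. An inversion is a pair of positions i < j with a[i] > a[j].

20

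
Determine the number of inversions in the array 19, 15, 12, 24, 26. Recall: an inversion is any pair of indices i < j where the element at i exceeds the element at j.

3

Out-of-order index pairs (1-indexed):
(1,2): 19 > 15
(1,3): 19 > 12
(2,3): 15 > 12
That's 3 pairs.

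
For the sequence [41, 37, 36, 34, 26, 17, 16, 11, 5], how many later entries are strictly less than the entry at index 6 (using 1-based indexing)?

The element at index 6 is 17.
Elements after it: 16, 11, 5
Those smaller than 17: 16, 11, 5

3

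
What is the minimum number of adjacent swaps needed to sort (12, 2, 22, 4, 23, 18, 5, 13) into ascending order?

12

The minimum number of adjacent swaps to sort an array equals its inversion count, since every such swap removes exactly one inversion.
Count inversions — for each element, later elements that are smaller:
12: 2, 4, 5 → 3
2: none → 0
22: 4, 18, 5, 13 → 4
4: none → 0
23: 18, 5, 13 → 3
18: 5, 13 → 2
5: none → 0
13: none → 0
Total inversions: 3 + 0 + 4 + 0 + 3 + 2 + 0 + 0 = 12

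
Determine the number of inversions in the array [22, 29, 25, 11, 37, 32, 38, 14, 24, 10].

25

Element-by-element contributions:
22: 3
29: 5
25: 4
11: 1
37: 4
32: 3
38: 3
14: 1
24: 1
10: 0
Sum: 3 + 5 + 4 + 1 + 4 + 3 + 3 + 1 + 1 + 0 = 25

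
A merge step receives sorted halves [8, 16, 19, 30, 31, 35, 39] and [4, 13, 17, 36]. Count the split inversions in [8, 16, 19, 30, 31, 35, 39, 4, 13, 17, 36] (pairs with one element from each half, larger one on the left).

Count, for every r in R, how many entries of L exceed r:
r = 4: 8, 16, 19, 30, 31, 35, 39 → 7
r = 13: 16, 19, 30, 31, 35, 39 → 6
r = 17: 19, 30, 31, 35, 39 → 5
r = 36: 39 → 1
Cross-inversions: 7 + 6 + 5 + 1 = 19

19 split inversions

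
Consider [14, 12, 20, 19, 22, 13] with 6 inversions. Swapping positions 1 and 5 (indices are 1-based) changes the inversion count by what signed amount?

+5

Positions 1 and 5 hold 14 and 22; after swapping, the array is [22, 12, 20, 19, 14, 13].
Element-by-element contributions:
22: 5
12: 0
20: 3
19: 2
14: 1
13: 0
Sum: 5 + 0 + 3 + 2 + 1 + 0 = 11
Change: 11 − 6 = +5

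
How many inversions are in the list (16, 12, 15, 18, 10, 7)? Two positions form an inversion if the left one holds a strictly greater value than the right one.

Element-by-element contributions:
16: 4
12: 2
15: 2
18: 2
10: 1
7: 0
Sum: 4 + 2 + 2 + 2 + 1 + 0 = 11

11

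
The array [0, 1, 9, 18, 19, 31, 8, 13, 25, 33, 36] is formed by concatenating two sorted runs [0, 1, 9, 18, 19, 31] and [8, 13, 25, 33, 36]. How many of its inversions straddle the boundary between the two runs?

Take each right-half value and tally the left-half values above it:
r = 8: 9, 18, 19, 31 → 4
r = 13: 18, 19, 31 → 3
r = 25: 31 → 1
r = 33: none → 0
r = 36: none → 0
Cross-inversions: 4 + 3 + 1 + 0 + 0 = 8

8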